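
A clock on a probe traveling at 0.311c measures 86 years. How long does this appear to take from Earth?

Proper time Δt₀ = 86 years
γ = 1/√(1 - 0.311²) = 1.0522
Δt = γΔt₀ = 1.0522 × 86 = 90.49 years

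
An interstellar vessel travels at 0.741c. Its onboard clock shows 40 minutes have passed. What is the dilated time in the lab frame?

Proper time Δt₀ = 40 minutes
γ = 1/√(1 - 0.741²) = 1.4892
Δt = γΔt₀ = 1.4892 × 40 = 59.57 minutes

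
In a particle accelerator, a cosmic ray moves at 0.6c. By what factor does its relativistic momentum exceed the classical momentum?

p_rel = γmv, p_class = mv
Ratio = γ = 1/√(1 - 0.6²)
= 1/√(0.64) = 1.250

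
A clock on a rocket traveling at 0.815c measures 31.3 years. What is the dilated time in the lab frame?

Proper time Δt₀ = 31.3 years
γ = 1/√(1 - 0.815²) = 1.726
Δt = γΔt₀ = 1.726 × 31.3 = 54.02 years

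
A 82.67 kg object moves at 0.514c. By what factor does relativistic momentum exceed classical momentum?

p_rel = γmv, p_class = mv
Ratio = γ = 1/√(1 - 0.514²) = 1.166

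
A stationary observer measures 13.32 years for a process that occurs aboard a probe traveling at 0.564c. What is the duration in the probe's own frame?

Dilated time Δt = 13.32 years
γ = 1/√(1 - 0.564²) = 1.211
Δt₀ = Δt/γ = 13.32/1.211 = 11.00 years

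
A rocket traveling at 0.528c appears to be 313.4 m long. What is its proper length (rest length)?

Contracted length L = 313.4 m
γ = 1/√(1 - 0.528²) = 1.1775
L₀ = γL = 1.1775 × 313.4 = 369.0 m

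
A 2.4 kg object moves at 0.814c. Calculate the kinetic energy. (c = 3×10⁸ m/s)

γ = 1/√(1 - 0.814²) = 1.7216
γ - 1 = 0.7216
KE = (γ-1)mc² = 0.7216 × 2.4 × (3×10⁸)² = 1.559×10¹⁷ J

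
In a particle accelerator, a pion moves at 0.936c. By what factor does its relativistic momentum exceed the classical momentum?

p_rel = γmv, p_class = mv
Ratio = γ = 1/√(1 - 0.936²)
= 1/√(0.123904) = 2.841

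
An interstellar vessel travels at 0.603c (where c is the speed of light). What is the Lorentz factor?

v/c = 0.603, so (v/c)² = 0.363609
1 - (v/c)² = 0.636391
γ = 1/√(0.636391) = 1.254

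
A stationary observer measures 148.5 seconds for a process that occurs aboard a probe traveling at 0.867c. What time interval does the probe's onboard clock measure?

Dilated time Δt = 148.5 seconds
γ = 1/√(1 - 0.867²) = 2.0068
Δt₀ = Δt/γ = 148.5/2.0068 = 74.00 seconds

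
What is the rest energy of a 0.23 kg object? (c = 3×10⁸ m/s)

c² = (3×10⁸)² = 9.000×10¹⁶ m²/s²
E₀ = mc² = 0.23 × 9.000×10¹⁶ = 2.070×10¹⁶ J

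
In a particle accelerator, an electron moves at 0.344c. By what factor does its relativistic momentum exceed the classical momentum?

p_rel = γmv, p_class = mv
Ratio = γ = 1/√(1 - 0.344²)
= 1/√(0.881664) = 1.065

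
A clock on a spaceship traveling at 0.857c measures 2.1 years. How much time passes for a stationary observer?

Proper time Δt₀ = 2.1 years
γ = 1/√(1 - 0.857²) = 1.9406
Δt = γΔt₀ = 1.9406 × 2.1 = 4.075 years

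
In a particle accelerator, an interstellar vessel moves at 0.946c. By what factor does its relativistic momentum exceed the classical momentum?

p_rel = γmv, p_class = mv
Ratio = γ = 1/√(1 - 0.946²)
= 1/√(0.105084) = 3.085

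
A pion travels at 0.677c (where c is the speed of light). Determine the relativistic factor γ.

v/c = 0.677, so (v/c)² = 0.458329
1 - (v/c)² = 0.541671
γ = 1/√(0.541671) = 1.359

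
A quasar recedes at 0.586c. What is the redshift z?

β = 0.586
(1+β)/(1-β) = 1.586/0.414 = 3.831
√(3.831) = 1.9573
z = 1.9573 - 1 = 0.9573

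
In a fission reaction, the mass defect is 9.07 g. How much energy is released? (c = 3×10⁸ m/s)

Convert mass defect: Δm = 9.07 g = 0.00907 kg
E = Δm·c² = 0.00907 × (3×10⁸)²
= 0.00907 × 9×10¹⁶ = 8.163×10¹⁴ J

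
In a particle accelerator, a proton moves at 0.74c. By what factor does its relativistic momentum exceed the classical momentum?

p_rel = γmv, p_class = mv
Ratio = γ = 1/√(1 - 0.74²)
= 1/√(0.4524) = 1.487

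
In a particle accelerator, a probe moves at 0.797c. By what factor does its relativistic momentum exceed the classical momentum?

p_rel = γmv, p_class = mv
Ratio = γ = 1/√(1 - 0.797²)
= 1/√(0.364791) = 1.656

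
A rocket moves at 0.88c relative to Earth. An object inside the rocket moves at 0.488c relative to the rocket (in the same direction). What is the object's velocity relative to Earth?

u = (u' + v)/(1 + u'v/c²)
Numerator: 0.488 + 0.88 = 1.368
Denominator: 1 + 0.42944 = 1.42944
u = 1.368/1.42944 = 0.9570c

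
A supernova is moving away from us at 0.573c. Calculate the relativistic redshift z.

β = 0.573
(1+β)/(1-β) = 1.573/0.427 = 3.6838
√(3.6838) = 1.9193
z = 1.9193 - 1 = 0.9193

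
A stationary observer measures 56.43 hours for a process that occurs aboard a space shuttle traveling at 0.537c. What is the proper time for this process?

Dilated time Δt = 56.43 hours
γ = 1/√(1 - 0.537²) = 1.1854
Δt₀ = Δt/γ = 56.43/1.1854 = 47.60 hours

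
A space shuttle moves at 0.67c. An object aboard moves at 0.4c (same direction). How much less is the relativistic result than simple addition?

Classical: u' + v = 0.4 + 0.67 = 1.07c
Relativistic: u = (0.4 + 0.67)/(1 + 0.268) = 1.07/1.268 = 0.8438c
Difference: 1.07 - 0.8438 = 0.2262c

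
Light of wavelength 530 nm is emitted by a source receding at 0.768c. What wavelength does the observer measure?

β = 0.768
Wavelength Doppler factor = √(1.768/0.232) = √(7.621) = 2.761
λ_obs = 530 × 2.761 = 1463 nm (redshift)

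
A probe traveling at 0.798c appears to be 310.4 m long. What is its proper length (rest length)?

Contracted length L = 310.4 m
γ = 1/√(1 - 0.798²) = 1.65932
L₀ = γL = 1.65932 × 310.4 = 515.1 m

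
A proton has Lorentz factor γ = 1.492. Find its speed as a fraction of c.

From γ = 1/√(1 - v²/c²):
1/γ² = 1/1.492² = 0.44922
v²/c² = 1 - 0.44922 = 0.55078
v/c = √(0.55078) = 0.7421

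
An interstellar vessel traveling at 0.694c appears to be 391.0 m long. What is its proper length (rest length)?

Contracted length L = 391.0 m
γ = 1/√(1 - 0.694²) = 1.389
L₀ = γL = 1.389 × 391.0 = 543.1 m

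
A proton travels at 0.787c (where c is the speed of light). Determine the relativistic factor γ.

v/c = 0.787, so (v/c)² = 0.619369
1 - (v/c)² = 0.380631
γ = 1/√(0.380631) = 1.621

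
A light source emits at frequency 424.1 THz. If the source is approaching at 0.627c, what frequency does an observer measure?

β = v/c = 0.627
(1+β)/(1-β) = 1.627/0.373 = 4.362
Doppler factor = √(4.362) = 2.0885
f_obs = 424.1 × 2.0885 = 885.7 THz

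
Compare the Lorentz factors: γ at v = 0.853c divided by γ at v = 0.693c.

γ₁ = 1/√(1 - 0.853²) = 1.916
γ₂ = 1/√(1 - 0.693²) = 1.387
γ₁/γ₂ = 1.916/1.387 = 1.381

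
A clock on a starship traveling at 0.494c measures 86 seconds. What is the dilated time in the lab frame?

Proper time Δt₀ = 86 seconds
γ = 1/√(1 - 0.494²) = 1.1501
Δt = γΔt₀ = 1.1501 × 86 = 98.91 seconds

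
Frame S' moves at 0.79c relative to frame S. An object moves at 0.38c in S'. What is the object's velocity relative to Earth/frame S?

u = (u' + v)/(1 + u'v/c²)
Numerator: 0.38 + 0.79 = 1.17
Denominator: 1 + 0.3002 = 1.3002
u = 1.17/1.3002 = 0.8999c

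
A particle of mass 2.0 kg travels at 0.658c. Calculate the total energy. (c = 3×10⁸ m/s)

γ = 1/√(1 - 0.658²) = 1.328
mc² = 2.0 × (3×10⁸)² = 1.800×10¹⁷ J
E = γmc² = 1.328 × 1.800×10¹⁷ = 2.390×10¹⁷ J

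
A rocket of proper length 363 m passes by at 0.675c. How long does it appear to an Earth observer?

Proper length L₀ = 363 m
γ = 1/√(1 - 0.675²) = 1.3553
L = L₀/γ = 363/1.3553 = 267.8 m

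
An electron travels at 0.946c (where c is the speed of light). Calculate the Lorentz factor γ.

v/c = 0.946, so (v/c)² = 0.894916
1 - (v/c)² = 0.105084
γ = 1/√(0.105084) = 3.085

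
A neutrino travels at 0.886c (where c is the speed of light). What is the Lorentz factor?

v/c = 0.886, so (v/c)² = 0.784996
1 - (v/c)² = 0.215004
γ = 1/√(0.215004) = 2.157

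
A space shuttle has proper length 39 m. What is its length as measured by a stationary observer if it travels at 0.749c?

Proper length L₀ = 39 m
γ = 1/√(1 - 0.749²) = 1.509
L = L₀/γ = 39/1.509 = 25.84 m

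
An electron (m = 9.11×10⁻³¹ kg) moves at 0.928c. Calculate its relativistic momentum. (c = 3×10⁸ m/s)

γ = 1/√(1 - 0.928²) = 2.684
v = 0.928 × 3×10⁸ = 2.784×10⁸ m/s
p = γmv = 2.684 × 9.11×10⁻³¹ × 2.784×10⁸ = 6.807×10⁻²² kg·m/s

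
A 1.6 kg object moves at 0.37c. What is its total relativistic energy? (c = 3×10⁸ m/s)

γ = 1/√(1 - 0.37²) = 1.0764
mc² = 1.6 × (3×10⁸)² = 1.440×10¹⁷ J
E = γmc² = 1.0764 × 1.440×10¹⁷ = 1.550×10¹⁷ J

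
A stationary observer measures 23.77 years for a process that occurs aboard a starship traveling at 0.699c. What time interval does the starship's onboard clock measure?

Dilated time Δt = 23.77 years
γ = 1/√(1 - 0.699²) = 1.398
Δt₀ = Δt/γ = 23.77/1.398 = 17.00 years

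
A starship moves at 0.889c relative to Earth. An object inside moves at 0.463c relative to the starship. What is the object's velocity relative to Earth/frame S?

u = (u' + v)/(1 + u'v/c²)
Numerator: 0.463 + 0.889 = 1.352
Denominator: 1 + 0.411607 = 1.411607
u = 1.352/1.411607 = 0.9578c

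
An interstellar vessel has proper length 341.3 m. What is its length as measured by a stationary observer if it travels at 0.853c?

Proper length L₀ = 341.3 m
γ = 1/√(1 - 0.853²) = 1.916
L = L₀/γ = 341.3/1.916 = 178.1 m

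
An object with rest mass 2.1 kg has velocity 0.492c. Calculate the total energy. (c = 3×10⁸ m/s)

γ = 1/√(1 - 0.492²) = 1.1486
mc² = 2.1 × (3×10⁸)² = 1.890×10¹⁷ J
E = γmc² = 1.1486 × 1.890×10¹⁷ = 2.171×10¹⁷ J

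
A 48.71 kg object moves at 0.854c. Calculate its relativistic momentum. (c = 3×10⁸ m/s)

γ = 1/√(1 - 0.854²) = 1.922
v = 0.854 × 3×10⁸ = 2.562×10⁸ m/s
p = γmv = 1.922 × 48.71 × 2.562×10⁸ = 2.399×10¹⁰ kg·m/s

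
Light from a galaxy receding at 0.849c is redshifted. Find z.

β = 0.849
(1+β)/(1-β) = 1.849/0.151 = 12.245
√(12.245) = 3.499
z = 3.499 - 1 = 2.499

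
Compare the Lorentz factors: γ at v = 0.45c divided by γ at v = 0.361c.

γ₁ = 1/√(1 - 0.45²) = 1.1198
γ₂ = 1/√(1 - 0.361²) = 1.0723
γ₁/γ₂ = 1.1198/1.0723 = 1.044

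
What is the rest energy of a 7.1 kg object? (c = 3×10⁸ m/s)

c² = (3×10⁸)² = 9.000×10¹⁶ m²/s²
E₀ = mc² = 7.1 × 9.000×10¹⁶ = 6.390×10¹⁷ J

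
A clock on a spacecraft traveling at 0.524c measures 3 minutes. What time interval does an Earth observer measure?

Proper time Δt₀ = 3 minutes
γ = 1/√(1 - 0.524²) = 1.174
Δt = γΔt₀ = 1.174 × 3 = 3.522 minutes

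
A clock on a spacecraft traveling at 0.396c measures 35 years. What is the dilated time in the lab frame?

Proper time Δt₀ = 35 years
γ = 1/√(1 - 0.396²) = 1.089
Δt = γΔt₀ = 1.089 × 35 = 38.12 years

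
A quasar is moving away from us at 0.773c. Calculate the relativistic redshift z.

β = 0.773
(1+β)/(1-β) = 1.773/0.227 = 7.811
√(7.811) = 2.795
z = 2.795 - 1 = 1.795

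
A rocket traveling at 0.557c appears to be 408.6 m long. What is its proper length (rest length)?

Contracted length L = 408.6 m
γ = 1/√(1 - 0.557²) = 1.204
L₀ = γL = 1.204 × 408.6 = 492.0 m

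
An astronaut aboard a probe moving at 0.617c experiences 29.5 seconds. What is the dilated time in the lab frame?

Proper time Δt₀ = 29.5 seconds
γ = 1/√(1 - 0.617²) = 1.271
Δt = γΔt₀ = 1.271 × 29.5 = 37.49 seconds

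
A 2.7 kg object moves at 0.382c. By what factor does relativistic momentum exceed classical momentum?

p_rel = γmv, p_class = mv
Ratio = γ = 1/√(1 - 0.382²) = 1.082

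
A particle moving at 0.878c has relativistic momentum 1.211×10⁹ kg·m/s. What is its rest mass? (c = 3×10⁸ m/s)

γ = 1/√(1 - 0.878²) = 2.089
v = 0.878 × 3×10⁸ = 2.634×10⁸ m/s
m = p/(γv) = 1.211×10⁹/(2.089 × 2.634×10⁸) = 2.201 kg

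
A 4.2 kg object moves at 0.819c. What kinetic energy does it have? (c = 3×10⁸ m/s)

γ = 1/√(1 - 0.819²) = 1.7428
γ - 1 = 0.7428
KE = (γ-1)mc² = 0.7428 × 4.2 × (3×10⁸)² = 2.808×10¹⁷ J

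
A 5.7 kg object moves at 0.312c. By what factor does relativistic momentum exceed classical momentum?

p_rel = γmv, p_class = mv
Ratio = γ = 1/√(1 - 0.312²) = 1.053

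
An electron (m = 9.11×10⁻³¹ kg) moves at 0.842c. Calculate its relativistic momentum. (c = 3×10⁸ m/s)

γ = 1/√(1 - 0.842²) = 1.854
v = 0.842 × 3×10⁸ = 2.526×10⁸ m/s
p = γmv = 1.854 × 9.11×10⁻³¹ × 2.526×10⁸ = 4.266×10⁻²² kg·m/s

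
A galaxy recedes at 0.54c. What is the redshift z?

β = 0.54
(1+β)/(1-β) = 1.54/0.46 = 3.3478
√(3.3478) = 1.8297
z = 1.8297 - 1 = 0.8297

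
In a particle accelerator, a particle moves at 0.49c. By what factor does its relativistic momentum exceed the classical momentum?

p_rel = γmv, p_class = mv
Ratio = γ = 1/√(1 - 0.49²)
= 1/√(0.7599) = 1.147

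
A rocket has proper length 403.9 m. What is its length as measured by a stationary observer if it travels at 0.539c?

Proper length L₀ = 403.9 m
γ = 1/√(1 - 0.539²) = 1.1872
L = L₀/γ = 403.9/1.1872 = 340.2 m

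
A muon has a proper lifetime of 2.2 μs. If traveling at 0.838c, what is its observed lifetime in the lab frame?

Proper lifetime τ₀ = 2.2 μs
γ = 1/√(1 - 0.838²) = 1.8326
τ = γτ₀ = 1.8326 × 2.2 μs = 4.032 μs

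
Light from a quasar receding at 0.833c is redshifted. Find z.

β = 0.833
(1+β)/(1-β) = 1.833/0.167 = 10.976
√(10.976) = 3.313
z = 3.313 - 1 = 2.313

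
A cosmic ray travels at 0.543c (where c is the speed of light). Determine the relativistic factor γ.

v/c = 0.543, so (v/c)² = 0.294849
1 - (v/c)² = 0.705151
γ = 1/√(0.705151) = 1.191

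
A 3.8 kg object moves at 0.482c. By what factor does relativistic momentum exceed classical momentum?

p_rel = γmv, p_class = mv
Ratio = γ = 1/√(1 - 0.482²) = 1.141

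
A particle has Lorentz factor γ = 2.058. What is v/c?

From γ = 1/√(1 - v²/c²):
1/γ² = 1/2.058² = 0.2361
v²/c² = 1 - 0.2361 = 0.7639
v/c = √(0.7639) = 0.8740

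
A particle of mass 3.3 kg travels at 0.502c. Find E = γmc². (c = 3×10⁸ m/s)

γ = 1/√(1 - 0.502²) = 1.1562
mc² = 3.3 × (3×10⁸)² = 2.970×10¹⁷ J
E = γmc² = 1.1562 × 2.970×10¹⁷ = 3.434×10¹⁷ J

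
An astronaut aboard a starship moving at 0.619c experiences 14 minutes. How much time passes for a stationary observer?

Proper time Δt₀ = 14 minutes
γ = 1/√(1 - 0.619²) = 1.2733
Δt = γΔt₀ = 1.2733 × 14 = 17.83 minutes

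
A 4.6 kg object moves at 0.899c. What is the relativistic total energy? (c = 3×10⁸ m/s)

γ = 1/√(1 - 0.899²) = 2.2834
mc² = 4.6 × (3×10⁸)² = 4.140×10¹⁷ J
E = γmc² = 2.2834 × 4.140×10¹⁷ = 9.453×10¹⁷ J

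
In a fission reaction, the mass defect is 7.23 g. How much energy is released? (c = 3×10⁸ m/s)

Convert mass defect: Δm = 7.23 g = 0.00723 kg
E = Δm·c² = 0.00723 × (3×10⁸)²
= 0.00723 × 9×10¹⁶ = 6.507×10¹⁴ J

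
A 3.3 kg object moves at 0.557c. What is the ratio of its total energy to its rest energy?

E = γmc², E₀ = mc²
E/E₀ = γ = 1/√(1 - 0.557²) = 1.204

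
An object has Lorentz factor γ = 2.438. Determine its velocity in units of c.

From γ = 1/√(1 - v²/c²):
1/γ² = 1/2.438² = 0.1682
v²/c² = 1 - 0.1682 = 0.8318
v/c = √(0.8318) = 0.9120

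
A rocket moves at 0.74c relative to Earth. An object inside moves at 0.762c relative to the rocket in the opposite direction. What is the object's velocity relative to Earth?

Object's velocity in rocket frame is u' = -0.762c
u = (u' + v)/(1 + u'v/c²) = (v - 0.762)/(1 - 0.762·v/c²)
Numerator: 0.74 - 0.762 = -0.022
Denominator: 1 - 0.56388 = 0.43612
u = -0.022/0.43612 = -0.05044c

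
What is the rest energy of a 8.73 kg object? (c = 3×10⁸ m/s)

c² = (3×10⁸)² = 9.000×10¹⁶ m²/s²
E₀ = mc² = 8.73 × 9.000×10¹⁶ = 7.857×10¹⁷ J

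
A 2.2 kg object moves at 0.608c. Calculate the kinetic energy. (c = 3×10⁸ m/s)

γ = 1/√(1 - 0.608²) = 1.25955
γ - 1 = 0.25955
KE = (γ-1)mc² = 0.25955 × 2.2 × (3×10⁸)² = 5.139×10¹⁶ J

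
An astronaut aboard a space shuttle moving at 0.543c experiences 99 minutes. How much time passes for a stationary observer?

Proper time Δt₀ = 99 minutes
γ = 1/√(1 - 0.543²) = 1.191
Δt = γΔt₀ = 1.191 × 99 = 117.9 minutes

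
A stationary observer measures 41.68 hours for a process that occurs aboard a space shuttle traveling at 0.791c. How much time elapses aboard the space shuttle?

Dilated time Δt = 41.68 hours
γ = 1/√(1 - 0.791²) = 1.6345
Δt₀ = Δt/γ = 41.68/1.6345 = 25.50 hours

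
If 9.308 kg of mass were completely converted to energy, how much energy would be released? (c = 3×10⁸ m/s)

Using E = mc²:
c² = (3×10⁸)² = 9×10¹⁶ m²/s²
E = 9.308 × 9×10¹⁶ = 8.377×10¹⁷ J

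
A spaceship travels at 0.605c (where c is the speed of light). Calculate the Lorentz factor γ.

v/c = 0.605, so (v/c)² = 0.366025
1 - (v/c)² = 0.633975
γ = 1/√(0.633975) = 1.256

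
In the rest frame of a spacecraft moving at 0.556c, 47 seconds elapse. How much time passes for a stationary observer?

Proper time Δt₀ = 47 seconds
γ = 1/√(1 - 0.556²) = 1.2031
Δt = γΔt₀ = 1.2031 × 47 = 56.55 seconds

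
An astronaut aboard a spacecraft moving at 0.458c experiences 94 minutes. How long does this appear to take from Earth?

Proper time Δt₀ = 94 minutes
γ = 1/√(1 - 0.458²) = 1.1249
Δt = γΔt₀ = 1.1249 × 94 = 105.7 minutes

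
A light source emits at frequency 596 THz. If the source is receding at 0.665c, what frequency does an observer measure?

β = v/c = 0.665
(1-β)/(1+β) = 0.335/1.665 = 0.2012
Doppler factor = √(0.2012) = 0.44855
f_obs = 596 × 0.44855 = 267.3 THz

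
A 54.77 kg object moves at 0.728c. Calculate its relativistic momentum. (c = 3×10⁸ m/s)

γ = 1/√(1 - 0.728²) = 1.459
v = 0.728 × 3×10⁸ = 2.184×10⁸ m/s
p = γmv = 1.459 × 54.77 × 2.184×10⁸ = 1.745×10¹⁰ kg·m/s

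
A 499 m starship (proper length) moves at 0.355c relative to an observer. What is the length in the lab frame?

Proper length L₀ = 499 m
γ = 1/√(1 - 0.355²) = 1.0697
L = L₀/γ = 499/1.0697 = 466.5 m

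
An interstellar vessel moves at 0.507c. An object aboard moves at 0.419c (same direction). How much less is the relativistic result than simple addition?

Classical: u' + v = 0.419 + 0.507 = 0.926c
Relativistic: u = (0.419 + 0.507)/(1 + 0.212433) = 0.926/1.212433 = 0.7638c
Difference: 0.926 - 0.7638 = 0.1622c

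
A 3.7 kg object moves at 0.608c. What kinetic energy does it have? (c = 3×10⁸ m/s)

γ = 1/√(1 - 0.608²) = 1.25955
γ - 1 = 0.25955
KE = (γ-1)mc² = 0.25955 × 3.7 × (3×10⁸)² = 8.643×10¹⁶ J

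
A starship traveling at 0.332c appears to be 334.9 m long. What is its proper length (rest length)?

Contracted length L = 334.9 m
γ = 1/√(1 - 0.332²) = 1.060
L₀ = γL = 1.060 × 334.9 = 355.0 m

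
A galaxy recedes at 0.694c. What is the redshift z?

β = 0.694
(1+β)/(1-β) = 1.694/0.306 = 5.536
√(5.536) = 2.353
z = 2.353 - 1 = 1.353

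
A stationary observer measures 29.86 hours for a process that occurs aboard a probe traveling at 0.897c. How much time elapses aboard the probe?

Dilated time Δt = 29.86 hours
γ = 1/√(1 - 0.897²) = 2.262
Δt₀ = Δt/γ = 29.86/2.262 = 13.20 hours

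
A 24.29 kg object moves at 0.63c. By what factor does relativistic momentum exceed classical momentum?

p_rel = γmv, p_class = mv
Ratio = γ = 1/√(1 - 0.63²) = 1.288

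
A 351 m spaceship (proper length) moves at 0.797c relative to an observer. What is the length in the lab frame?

Proper length L₀ = 351 m
γ = 1/√(1 - 0.797²) = 1.656
L = L₀/γ = 351/1.656 = 212.0 m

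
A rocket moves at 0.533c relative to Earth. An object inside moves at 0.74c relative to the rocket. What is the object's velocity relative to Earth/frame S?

u = (u' + v)/(1 + u'v/c²)
Numerator: 0.74 + 0.533 = 1.273
Denominator: 1 + 0.39442 = 1.39442
u = 1.273/1.39442 = 0.9129c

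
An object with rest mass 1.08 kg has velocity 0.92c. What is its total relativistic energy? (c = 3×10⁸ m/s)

γ = 1/√(1 - 0.92²) = 2.5516
mc² = 1.08 × (3×10⁸)² = 9.720×10¹⁶ J
E = γmc² = 2.5516 × 9.720×10¹⁶ = 2.480×10¹⁷ J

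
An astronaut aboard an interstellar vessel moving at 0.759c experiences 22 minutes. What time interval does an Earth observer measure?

Proper time Δt₀ = 22 minutes
γ = 1/√(1 - 0.759²) = 1.536
Δt = γΔt₀ = 1.536 × 22 = 33.79 minutes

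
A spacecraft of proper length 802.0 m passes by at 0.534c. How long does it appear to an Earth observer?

Proper length L₀ = 802.0 m
γ = 1/√(1 - 0.534²) = 1.1828
L = L₀/γ = 802.0/1.1828 = 678.1 m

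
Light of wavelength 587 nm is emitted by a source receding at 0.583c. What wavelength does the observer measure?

β = 0.583
Wavelength Doppler factor = √(1.583/0.417) = √(3.7962) = 1.9484
λ_obs = 587 × 1.9484 = 1144 nm (redshift)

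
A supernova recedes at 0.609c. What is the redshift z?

β = 0.609
(1+β)/(1-β) = 1.609/0.391 = 4.115
√(4.115) = 2.029
z = 2.029 - 1 = 1.029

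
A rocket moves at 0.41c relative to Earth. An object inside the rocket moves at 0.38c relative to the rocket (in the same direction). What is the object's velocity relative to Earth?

u = (u' + v)/(1 + u'v/c²)
Numerator: 0.38 + 0.41 = 0.79
Denominator: 1 + 0.1558 = 1.1558
u = 0.79/1.1558 = 0.6835c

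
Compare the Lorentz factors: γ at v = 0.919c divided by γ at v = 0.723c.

γ₁ = 1/√(1 - 0.919²) = 2.5364
γ₂ = 1/√(1 - 0.723²) = 1.4475
γ₁/γ₂ = 2.5364/1.4475 = 1.752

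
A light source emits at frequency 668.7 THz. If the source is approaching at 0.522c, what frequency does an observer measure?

β = v/c = 0.522
(1+β)/(1-β) = 1.522/0.478 = 3.184
Doppler factor = √(3.184) = 1.784
f_obs = 668.7 × 1.784 = 1193 THz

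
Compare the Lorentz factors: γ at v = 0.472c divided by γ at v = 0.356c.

γ₁ = 1/√(1 - 0.472²) = 1.134
γ₂ = 1/√(1 - 0.356²) = 1.070
γ₁/γ₂ = 1.134/1.070 = 1.060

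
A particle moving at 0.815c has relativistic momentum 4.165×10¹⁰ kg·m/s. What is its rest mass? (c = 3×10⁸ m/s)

γ = 1/√(1 - 0.815²) = 1.7257
v = 0.815 × 3×10⁸ = 2.445×10⁸ m/s
m = p/(γv) = 4.165×10¹⁰/(1.7257 × 2.445×10⁸) = 98.71 kg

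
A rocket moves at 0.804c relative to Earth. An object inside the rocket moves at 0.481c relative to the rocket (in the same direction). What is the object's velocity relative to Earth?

u = (u' + v)/(1 + u'v/c²)
Numerator: 0.481 + 0.804 = 1.285
Denominator: 1 + 0.386724 = 1.386724
u = 1.285/1.386724 = 0.9266c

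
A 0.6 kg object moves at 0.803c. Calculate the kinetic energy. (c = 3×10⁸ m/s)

γ = 1/√(1 - 0.803²) = 1.6779
γ - 1 = 0.6779
KE = (γ-1)mc² = 0.6779 × 0.6 × (3×10⁸)² = 3.661×10¹⁶ J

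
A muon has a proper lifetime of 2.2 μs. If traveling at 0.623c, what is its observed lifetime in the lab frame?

Proper lifetime τ₀ = 2.2 μs
γ = 1/√(1 - 0.623²) = 1.27841
τ = γτ₀ = 1.27841 × 2.2 μs = 2.813 μs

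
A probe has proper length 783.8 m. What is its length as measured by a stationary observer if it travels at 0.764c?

Proper length L₀ = 783.8 m
γ = 1/√(1 - 0.764²) = 1.550
L = L₀/γ = 783.8/1.550 = 505.7 m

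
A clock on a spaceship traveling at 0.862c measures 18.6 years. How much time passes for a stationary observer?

Proper time Δt₀ = 18.6 years
γ = 1/√(1 - 0.862²) = 1.9727
Δt = γΔt₀ = 1.9727 × 18.6 = 36.69 years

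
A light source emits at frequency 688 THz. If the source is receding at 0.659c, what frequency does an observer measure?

β = v/c = 0.659
(1-β)/(1+β) = 0.341/1.659 = 0.20555
Doppler factor = √(0.20555) = 0.4534
f_obs = 688 × 0.4534 = 311.9 THz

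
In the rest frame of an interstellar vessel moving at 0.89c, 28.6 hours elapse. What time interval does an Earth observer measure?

Proper time Δt₀ = 28.6 hours
γ = 1/√(1 - 0.89²) = 2.193
Δt = γΔt₀ = 2.193 × 28.6 = 62.72 hours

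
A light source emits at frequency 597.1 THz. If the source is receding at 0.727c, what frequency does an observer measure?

β = v/c = 0.727
(1-β)/(1+β) = 0.273/1.727 = 0.1581
Doppler factor = √(0.1581) = 0.3976
f_obs = 597.1 × 0.3976 = 237.4 THz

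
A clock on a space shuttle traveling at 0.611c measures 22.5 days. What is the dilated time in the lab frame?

Proper time Δt₀ = 22.5 days
γ = 1/√(1 - 0.611²) = 1.263
Δt = γΔt₀ = 1.263 × 22.5 = 28.42 days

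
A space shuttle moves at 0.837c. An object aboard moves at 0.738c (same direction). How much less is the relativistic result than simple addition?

Classical: u' + v = 0.738 + 0.837 = 1.575c
Relativistic: u = (0.738 + 0.837)/(1 + 0.617706) = 1.575/1.617706 = 0.9736c
Difference: 1.575 - 0.9736 = 0.6014c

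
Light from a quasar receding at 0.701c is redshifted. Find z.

β = 0.701
(1+β)/(1-β) = 1.701/0.299 = 5.689
√(5.689) = 2.385
z = 2.385 - 1 = 1.385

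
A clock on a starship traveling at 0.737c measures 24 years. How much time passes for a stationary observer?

Proper time Δt₀ = 24 years
γ = 1/√(1 - 0.737²) = 1.4795
Δt = γΔt₀ = 1.4795 × 24 = 35.51 years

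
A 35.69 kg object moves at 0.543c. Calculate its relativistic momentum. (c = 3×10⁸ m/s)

γ = 1/√(1 - 0.543²) = 1.191
v = 0.543 × 3×10⁸ = 1.629×10⁸ m/s
p = γmv = 1.191 × 35.69 × 1.629×10⁸ = 6.924×10⁹ kg·m/s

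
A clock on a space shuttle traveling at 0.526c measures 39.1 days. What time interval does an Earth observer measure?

Proper time Δt₀ = 39.1 days
γ = 1/√(1 - 0.526²) = 1.1758
Δt = γΔt₀ = 1.1758 × 39.1 = 45.97 days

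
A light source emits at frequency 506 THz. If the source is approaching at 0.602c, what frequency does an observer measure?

β = v/c = 0.602
(1+β)/(1-β) = 1.602/0.398 = 4.025
Doppler factor = √(4.025) = 2.006
f_obs = 506 × 2.006 = 1015 THz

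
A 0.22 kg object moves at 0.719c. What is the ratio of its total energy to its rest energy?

E = γmc², E₀ = mc²
E/E₀ = γ = 1/√(1 - 0.719²) = 1.439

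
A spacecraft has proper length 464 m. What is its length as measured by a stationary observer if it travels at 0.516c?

Proper length L₀ = 464 m
γ = 1/√(1 - 0.516²) = 1.1674
L = L₀/γ = 464/1.1674 = 397.5 m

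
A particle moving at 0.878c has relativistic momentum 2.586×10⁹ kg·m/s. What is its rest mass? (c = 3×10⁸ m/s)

γ = 1/√(1 - 0.878²) = 2.0892
v = 0.878 × 3×10⁸ = 2.634×10⁸ m/s
m = p/(γv) = 2.586×10⁹/(2.0892 × 2.634×10⁸) = 4.699 kg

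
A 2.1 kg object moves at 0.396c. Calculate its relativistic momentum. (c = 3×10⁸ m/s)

γ = 1/√(1 - 0.396²) = 1.089
v = 0.396 × 3×10⁸ = 1.188×10⁸ m/s
p = γmv = 1.089 × 2.1 × 1.188×10⁸ = 2.717×10⁸ kg·m/s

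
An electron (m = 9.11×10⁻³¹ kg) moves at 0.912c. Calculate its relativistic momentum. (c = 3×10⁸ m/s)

γ = 1/√(1 - 0.912²) = 2.4379
v = 0.912 × 3×10⁸ = 2.736×10⁸ m/s
p = γmv = 2.4379 × 9.11×10⁻³¹ × 2.736×10⁸ = 6.076×10⁻²² kg·m/s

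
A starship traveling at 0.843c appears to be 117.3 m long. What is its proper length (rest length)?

Contracted length L = 117.3 m
γ = 1/√(1 - 0.843²) = 1.859
L₀ = γL = 1.859 × 117.3 = 218.1 m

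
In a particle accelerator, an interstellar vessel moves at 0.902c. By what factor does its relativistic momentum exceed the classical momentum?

p_rel = γmv, p_class = mv
Ratio = γ = 1/√(1 - 0.902²)
= 1/√(0.186396) = 2.316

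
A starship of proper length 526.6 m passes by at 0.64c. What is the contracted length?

Proper length L₀ = 526.6 m
γ = 1/√(1 - 0.64²) = 1.3014
L = L₀/γ = 526.6/1.3014 = 404.6 m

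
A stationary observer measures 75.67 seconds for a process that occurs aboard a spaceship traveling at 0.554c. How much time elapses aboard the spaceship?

Dilated time Δt = 75.67 seconds
γ = 1/√(1 - 0.554²) = 1.2012
Δt₀ = Δt/γ = 75.67/1.2012 = 63.00 seconds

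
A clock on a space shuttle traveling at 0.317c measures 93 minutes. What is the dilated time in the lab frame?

Proper time Δt₀ = 93 minutes
γ = 1/√(1 - 0.317²) = 1.0544
Δt = γΔt₀ = 1.0544 × 93 = 98.06 minutes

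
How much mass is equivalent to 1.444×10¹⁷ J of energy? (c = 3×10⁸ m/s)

From E = mc², we get m = E/c²
c² = (3×10⁸)² = 9×10¹⁶ m²/s²
m = 1.444×10¹⁷ / 9×10¹⁶ = 1.604 kg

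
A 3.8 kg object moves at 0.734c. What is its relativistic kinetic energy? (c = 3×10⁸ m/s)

γ = 1/√(1 - 0.734²) = 1.4724
γ - 1 = 0.4724
KE = (γ-1)mc² = 0.4724 × 3.8 × (3×10⁸)² = 1.616×10¹⁷ J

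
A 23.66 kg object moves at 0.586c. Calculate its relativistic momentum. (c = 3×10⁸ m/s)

γ = 1/√(1 - 0.586²) = 1.234
v = 0.586 × 3×10⁸ = 1.758×10⁸ m/s
p = γmv = 1.234 × 23.66 × 1.758×10⁸ = 5.133×10⁹ kg·m/s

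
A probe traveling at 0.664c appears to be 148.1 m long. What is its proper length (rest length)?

Contracted length L = 148.1 m
γ = 1/√(1 - 0.664²) = 1.3374
L₀ = γL = 1.3374 × 148.1 = 198.1 m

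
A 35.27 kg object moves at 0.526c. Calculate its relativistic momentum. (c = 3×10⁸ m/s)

γ = 1/√(1 - 0.526²) = 1.1758
v = 0.526 × 3×10⁸ = 1.578×10⁸ m/s
p = γmv = 1.1758 × 35.27 × 1.578×10⁸ = 6.544×10⁹ kg·m/s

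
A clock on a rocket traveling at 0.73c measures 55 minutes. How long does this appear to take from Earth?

Proper time Δt₀ = 55 minutes
γ = 1/√(1 - 0.73²) = 1.463
Δt = γΔt₀ = 1.463 × 55 = 80.47 minutes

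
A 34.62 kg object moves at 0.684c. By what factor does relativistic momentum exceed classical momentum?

p_rel = γmv, p_class = mv
Ratio = γ = 1/√(1 - 0.684²) = 1.371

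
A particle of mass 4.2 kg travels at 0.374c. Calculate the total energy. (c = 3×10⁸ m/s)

γ = 1/√(1 - 0.374²) = 1.0783
mc² = 4.2 × (3×10⁸)² = 3.780×10¹⁷ J
E = γmc² = 1.0783 × 3.780×10¹⁷ = 4.076×10¹⁷ J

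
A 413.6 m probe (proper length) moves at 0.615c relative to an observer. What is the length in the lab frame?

Proper length L₀ = 413.6 m
γ = 1/√(1 - 0.615²) = 1.2682
L = L₀/γ = 413.6/1.2682 = 326.1 m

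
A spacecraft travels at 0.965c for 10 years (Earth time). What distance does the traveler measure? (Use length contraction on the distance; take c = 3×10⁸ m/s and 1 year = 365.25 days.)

Earth distance: d = v × t = 0.965c × 10 yr = 9.136×10¹⁶ m
γ = 3.813
d' = d/γ = 9.136×10¹⁶/3.813 = 2.396×10¹⁶ m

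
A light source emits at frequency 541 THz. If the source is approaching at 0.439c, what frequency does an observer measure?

β = v/c = 0.439
(1+β)/(1-β) = 1.439/0.561 = 2.565
Doppler factor = √(2.565) = 1.6016
f_obs = 541 × 1.6016 = 866.5 THz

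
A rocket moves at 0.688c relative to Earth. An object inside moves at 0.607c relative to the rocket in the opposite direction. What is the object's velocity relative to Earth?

Object's velocity in rocket frame is u' = -0.607c
u = (u' + v)/(1 + u'v/c²) = (v - 0.607)/(1 - 0.607·v/c²)
Numerator: 0.688 - 0.607 = 0.081
Denominator: 1 - 0.417616 = 0.582384
u = 0.081/0.582384 = 0.1391c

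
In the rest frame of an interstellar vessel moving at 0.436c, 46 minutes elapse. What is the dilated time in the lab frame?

Proper time Δt₀ = 46 minutes
γ = 1/√(1 - 0.436²) = 1.111
Δt = γΔt₀ = 1.111 × 46 = 51.11 minutes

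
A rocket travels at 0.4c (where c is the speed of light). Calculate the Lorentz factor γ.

v/c = 0.4, so (v/c)² = 0.16
1 - (v/c)² = 0.84
γ = 1/√(0.84) = 1.091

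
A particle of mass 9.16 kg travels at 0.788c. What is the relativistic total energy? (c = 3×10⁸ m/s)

γ = 1/√(1 - 0.788²) = 1.624
mc² = 9.16 × (3×10⁸)² = 8.244×10¹⁷ J
E = γmc² = 1.624 × 8.244×10¹⁷ = 1.339×10¹⁸ J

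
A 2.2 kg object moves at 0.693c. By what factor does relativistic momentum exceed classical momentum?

p_rel = γmv, p_class = mv
Ratio = γ = 1/√(1 - 0.693²) = 1.387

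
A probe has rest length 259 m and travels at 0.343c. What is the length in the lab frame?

Proper length L₀ = 259 m
γ = 1/√(1 - 0.343²) = 1.0646
L = L₀/γ = 259/1.0646 = 243.3 m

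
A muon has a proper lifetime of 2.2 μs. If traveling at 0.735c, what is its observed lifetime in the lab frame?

Proper lifetime τ₀ = 2.2 μs
γ = 1/√(1 - 0.735²) = 1.475
τ = γτ₀ = 1.475 × 2.2 μs = 3.245 μs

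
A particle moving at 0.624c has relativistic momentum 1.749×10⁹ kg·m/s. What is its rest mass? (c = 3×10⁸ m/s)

γ = 1/√(1 - 0.624²) = 1.2797
v = 0.624 × 3×10⁸ = 1.872×10⁸ m/s
m = p/(γv) = 1.749×10⁹/(1.2797 × 1.872×10⁸) = 7.301 kg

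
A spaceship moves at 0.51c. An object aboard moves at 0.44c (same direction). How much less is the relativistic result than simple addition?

Classical: u' + v = 0.44 + 0.51 = 0.95c
Relativistic: u = (0.44 + 0.51)/(1 + 0.2244) = 0.95/1.2244 = 0.7759c
Difference: 0.95 - 0.7759 = 0.1741c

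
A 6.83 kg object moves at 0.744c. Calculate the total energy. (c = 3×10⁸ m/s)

γ = 1/√(1 - 0.744²) = 1.4966
mc² = 6.83 × (3×10⁸)² = 6.147×10¹⁷ J
E = γmc² = 1.4966 × 6.147×10¹⁷ = 9.200×10¹⁷ J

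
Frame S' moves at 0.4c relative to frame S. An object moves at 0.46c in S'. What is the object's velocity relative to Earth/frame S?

u = (u' + v)/(1 + u'v/c²)
Numerator: 0.46 + 0.4 = 0.86
Denominator: 1 + 0.184 = 1.184
u = 0.86/1.184 = 0.7264c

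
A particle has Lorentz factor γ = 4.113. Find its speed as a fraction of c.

From γ = 1/√(1 - v²/c²):
1/γ² = 1/4.113² = 0.05911
v²/c² = 1 - 0.05911 = 0.9409
v/c = √(0.9409) = 0.9700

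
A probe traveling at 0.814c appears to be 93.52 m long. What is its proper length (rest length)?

Contracted length L = 93.52 m
γ = 1/√(1 - 0.814²) = 1.722
L₀ = γL = 1.722 × 93.52 = 161.0 m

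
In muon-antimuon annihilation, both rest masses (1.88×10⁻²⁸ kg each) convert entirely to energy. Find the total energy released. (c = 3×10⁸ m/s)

Both particles have the same rest mass, so total mass = 2m
E = 2m·c² = 2 × 1.88×10⁻²⁸ × (3×10⁸)²
= 2 × 1.88×10⁻²⁸ × 9×10¹⁶
= 3.384×10⁻¹¹ J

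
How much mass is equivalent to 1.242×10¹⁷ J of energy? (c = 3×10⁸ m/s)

From E = mc², we get m = E/c²
c² = (3×10⁸)² = 9×10¹⁶ m²/s²
m = 1.242×10¹⁷ / 9×10¹⁶ = 1.380 kg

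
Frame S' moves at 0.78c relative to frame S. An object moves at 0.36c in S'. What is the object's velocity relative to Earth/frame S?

u = (u' + v)/(1 + u'v/c²)
Numerator: 0.36 + 0.78 = 1.14
Denominator: 1 + 0.2808 = 1.2808
u = 1.14/1.2808 = 0.8901c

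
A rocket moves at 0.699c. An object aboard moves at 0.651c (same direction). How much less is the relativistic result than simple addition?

Classical: u' + v = 0.651 + 0.699 = 1.35c
Relativistic: u = (0.651 + 0.699)/(1 + 0.455049) = 1.35/1.455049 = 0.9278c
Difference: 1.35 - 0.9278 = 0.4222c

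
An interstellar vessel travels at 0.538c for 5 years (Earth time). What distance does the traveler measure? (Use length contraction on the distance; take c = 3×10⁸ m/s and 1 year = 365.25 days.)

Earth distance: d = v × t = 0.538c × 5 yr = 2.5467×10¹⁶ m
γ = 1.1863
d' = d/γ = 2.5467×10¹⁶/1.1863 = 2.147×10¹⁶ m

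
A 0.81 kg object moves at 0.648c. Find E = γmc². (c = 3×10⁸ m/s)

γ = 1/√(1 - 0.648²) = 1.31296
mc² = 0.81 × (3×10⁸)² = 7.290×10¹⁶ J
E = γmc² = 1.31296 × 7.290×10¹⁶ = 9.571×10¹⁶ J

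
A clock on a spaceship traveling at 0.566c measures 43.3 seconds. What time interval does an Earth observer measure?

Proper time Δt₀ = 43.3 seconds
γ = 1/√(1 - 0.566²) = 1.213
Δt = γΔt₀ = 1.213 × 43.3 = 52.52 seconds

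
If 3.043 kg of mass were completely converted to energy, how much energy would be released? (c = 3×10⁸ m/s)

Using E = mc²:
c² = (3×10⁸)² = 9×10¹⁶ m²/s²
E = 3.043 × 9×10¹⁶ = 2.739×10¹⁷ J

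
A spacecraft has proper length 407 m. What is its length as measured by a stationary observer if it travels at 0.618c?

Proper length L₀ = 407 m
γ = 1/√(1 - 0.618²) = 1.272
L = L₀/γ = 407/1.272 = 320.0 m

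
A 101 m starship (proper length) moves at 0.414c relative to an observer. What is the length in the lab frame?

Proper length L₀ = 101 m
γ = 1/√(1 - 0.414²) = 1.0986
L = L₀/γ = 101/1.0986 = 91.94 m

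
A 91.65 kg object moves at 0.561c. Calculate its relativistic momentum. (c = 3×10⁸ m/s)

γ = 1/√(1 - 0.561²) = 1.208
v = 0.561 × 3×10⁸ = 1.683×10⁸ m/s
p = γmv = 1.208 × 91.65 × 1.683×10⁸ = 1.863×10¹⁰ kg·m/s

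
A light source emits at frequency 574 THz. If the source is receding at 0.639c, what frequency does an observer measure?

β = v/c = 0.639
(1-β)/(1+β) = 0.361/1.639 = 0.22026
Doppler factor = √(0.22026) = 0.4693
f_obs = 574 × 0.4693 = 269.4 THz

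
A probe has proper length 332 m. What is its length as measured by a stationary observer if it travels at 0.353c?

Proper length L₀ = 332 m
γ = 1/√(1 - 0.353²) = 1.069
L = L₀/γ = 332/1.069 = 310.6 m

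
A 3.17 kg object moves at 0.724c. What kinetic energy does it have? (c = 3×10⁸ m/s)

γ = 1/√(1 - 0.724²) = 1.4497
γ - 1 = 0.4497
KE = (γ-1)mc² = 0.4497 × 3.17 × (3×10⁸)² = 1.283×10¹⁷ J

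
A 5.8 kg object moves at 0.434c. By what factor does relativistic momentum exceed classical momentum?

p_rel = γmv, p_class = mv
Ratio = γ = 1/√(1 - 0.434²) = 1.110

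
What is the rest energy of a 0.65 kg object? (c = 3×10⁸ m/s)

c² = (3×10⁸)² = 9.000×10¹⁶ m²/s²
E₀ = mc² = 0.65 × 9.000×10¹⁶ = 5.850×10¹⁶ J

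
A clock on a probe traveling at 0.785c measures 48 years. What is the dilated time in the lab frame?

Proper time Δt₀ = 48 years
γ = 1/√(1 - 0.785²) = 1.6142
Δt = γΔt₀ = 1.6142 × 48 = 77.48 years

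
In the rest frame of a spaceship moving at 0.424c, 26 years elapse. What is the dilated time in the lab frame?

Proper time Δt₀ = 26 years
γ = 1/√(1 - 0.424²) = 1.1042
Δt = γΔt₀ = 1.1042 × 26 = 28.71 years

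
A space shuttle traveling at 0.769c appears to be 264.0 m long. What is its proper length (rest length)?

Contracted length L = 264.0 m
γ = 1/√(1 - 0.769²) = 1.5643
L₀ = γL = 1.5643 × 264.0 = 413.0 m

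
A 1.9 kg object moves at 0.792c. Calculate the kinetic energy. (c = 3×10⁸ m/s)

γ = 1/√(1 - 0.792²) = 1.6379
γ - 1 = 0.6379
KE = (γ-1)mc² = 0.6379 × 1.9 × (3×10⁸)² = 1.091×10¹⁷ J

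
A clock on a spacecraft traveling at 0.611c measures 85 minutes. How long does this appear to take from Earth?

Proper time Δt₀ = 85 minutes
γ = 1/√(1 - 0.611²) = 1.263
Δt = γΔt₀ = 1.263 × 85 = 107.4 minutes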